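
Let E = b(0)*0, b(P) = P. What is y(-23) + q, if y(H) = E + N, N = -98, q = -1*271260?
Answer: -271358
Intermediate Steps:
q = -271260
E = 0 (E = 0*0 = 0)
y(H) = -98 (y(H) = 0 - 98 = -98)
y(-23) + q = -98 - 271260 = -271358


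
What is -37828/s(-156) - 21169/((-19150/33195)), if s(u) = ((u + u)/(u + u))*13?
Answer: 1682151643/49790 ≈ 33785.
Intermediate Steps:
s(u) = 13 (s(u) = ((2*u)/((2*u)))*13 = ((2*u)*(1/(2*u)))*13 = 1*13 = 13)
-37828/s(-156) - 21169/((-19150/33195)) = -37828/13 - 21169/((-19150/33195)) = -37828*1/13 - 21169/((-19150*1/33195)) = -37828/13 - 21169/(-3830/6639) = -37828/13 - 21169*(-6639/3830) = -37828/13 + 140540991/3830 = 1682151643/49790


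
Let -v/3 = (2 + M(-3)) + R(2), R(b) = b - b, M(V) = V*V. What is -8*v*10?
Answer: 2640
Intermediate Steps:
M(V) = V²
R(b) = 0
v = -33 (v = -3*((2 + (-3)²) + 0) = -3*((2 + 9) + 0) = -3*(11 + 0) = -3*11 = -33)
-8*v*10 = -8*(-33)*10 = 264*10 = 2640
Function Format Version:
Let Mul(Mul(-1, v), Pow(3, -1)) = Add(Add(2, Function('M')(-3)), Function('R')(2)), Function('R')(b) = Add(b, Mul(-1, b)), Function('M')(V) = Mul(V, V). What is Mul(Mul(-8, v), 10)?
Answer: 2640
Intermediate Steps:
Function('M')(V) = Pow(V, 2)
Function('R')(b) = 0
v = -33 (v = Mul(-3, Add(Add(2, Pow(-3, 2)), 0)) = Mul(-3, Add(Add(2, 9), 0)) = Mul(-3, Add(11, 0)) = Mul(-3, 11) = -33)
Mul(Mul(-8, v), 10) = Mul(Mul(-8, -33), 10) = Mul(264, 10) = 2640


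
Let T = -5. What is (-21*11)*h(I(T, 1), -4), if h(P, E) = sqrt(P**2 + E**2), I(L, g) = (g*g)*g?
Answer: -231*sqrt(17) ≈ -952.44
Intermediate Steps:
I(L, g) = g**3 (I(L, g) = g**2*g = g**3)
h(P, E) = sqrt(E**2 + P**2)
(-21*11)*h(I(T, 1), -4) = (-21*11)*sqrt((-4)**2 + (1**3)**2) = -231*sqrt(16 + 1**2) = -231*sqrt(16 + 1) = -231*sqrt(17)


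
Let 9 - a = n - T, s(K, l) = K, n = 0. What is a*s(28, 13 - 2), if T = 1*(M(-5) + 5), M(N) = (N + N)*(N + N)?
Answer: 3192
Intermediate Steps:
M(N) = 4*N² (M(N) = (2*N)*(2*N) = 4*N²)
T = 105 (T = 1*(4*(-5)² + 5) = 1*(4*25 + 5) = 1*(100 + 5) = 1*105 = 105)
a = 114 (a = 9 - (0 - 1*105) = 9 - (0 - 105) = 9 - 1*(-105) = 9 + 105 = 114)
a*s(28, 13 - 2) = 114*28 = 3192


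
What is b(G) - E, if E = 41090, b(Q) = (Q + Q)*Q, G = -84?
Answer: -26978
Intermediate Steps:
b(Q) = 2*Q² (b(Q) = (2*Q)*Q = 2*Q²)
b(G) - E = 2*(-84)² - 1*41090 = 2*7056 - 41090 = 14112 - 41090 = -26978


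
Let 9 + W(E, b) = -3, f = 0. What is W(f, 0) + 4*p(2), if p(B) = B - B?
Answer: -12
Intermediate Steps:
W(E, b) = -12 (W(E, b) = -9 - 3 = -12)
p(B) = 0
W(f, 0) + 4*p(2) = -12 + 4*0 = -12 + 0 = -12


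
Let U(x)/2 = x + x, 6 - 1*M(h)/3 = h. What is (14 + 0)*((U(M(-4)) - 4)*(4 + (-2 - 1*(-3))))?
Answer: 8120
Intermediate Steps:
M(h) = 18 - 3*h
U(x) = 4*x (U(x) = 2*(x + x) = 2*(2*x) = 4*x)
(14 + 0)*((U(M(-4)) - 4)*(4 + (-2 - 1*(-3)))) = (14 + 0)*((4*(18 - 3*(-4)) - 4)*(4 + (-2 - 1*(-3)))) = 14*((4*(18 + 12) - 4)*(4 + (-2 + 3))) = 14*((4*30 - 4)*(4 + 1)) = 14*((120 - 4)*5) = 14*(116*5) = 14*580 = 8120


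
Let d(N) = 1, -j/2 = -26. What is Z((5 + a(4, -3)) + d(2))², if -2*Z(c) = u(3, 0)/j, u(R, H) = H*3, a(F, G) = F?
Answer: 0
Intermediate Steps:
j = 52 (j = -2*(-26) = 52)
u(R, H) = 3*H
Z(c) = 0 (Z(c) = -3*0/(2*52) = -0/52 = -½*0 = 0)
Z((5 + a(4, -3)) + d(2))² = 0² = 0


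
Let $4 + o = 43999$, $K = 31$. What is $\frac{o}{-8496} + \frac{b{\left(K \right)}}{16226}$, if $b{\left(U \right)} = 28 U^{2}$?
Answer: $- \frac{11553631}{3282288} \approx -3.52$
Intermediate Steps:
$o = 43995$ ($o = -4 + 43999 = 43995$)
$\frac{o}{-8496} + \frac{b{\left(K \right)}}{16226} = \frac{43995}{-8496} + \frac{28 \cdot 31^{2}}{16226} = 43995 \left(- \frac{1}{8496}\right) + 28 \cdot 961 \cdot \frac{1}{16226} = - \frac{14665}{2832} + 26908 \cdot \frac{1}{16226} = - \frac{14665}{2832} + \frac{1922}{1159} = - \frac{11553631}{3282288}$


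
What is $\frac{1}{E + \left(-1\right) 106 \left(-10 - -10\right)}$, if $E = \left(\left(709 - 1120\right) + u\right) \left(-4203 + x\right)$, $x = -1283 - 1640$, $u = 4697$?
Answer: $- \frac{1}{30542036} \approx -3.2742 \cdot 10^{-8}$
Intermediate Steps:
$x = -2923$ ($x = -1283 - 1640 = -2923$)
$E = -30542036$ ($E = \left(\left(709 - 1120\right) + 4697\right) \left(-4203 - 2923\right) = \left(\left(709 - 1120\right) + 4697\right) \left(-7126\right) = \left(-411 + 4697\right) \left(-7126\right) = 4286 \left(-7126\right) = -30542036$)
$\frac{1}{E + \left(-1\right) 106 \left(-10 - -10\right)} = \frac{1}{-30542036 + \left(-1\right) 106 \left(-10 - -10\right)} = \frac{1}{-30542036 - 106 \left(-10 + 10\right)} = \frac{1}{-30542036 - 0} = \frac{1}{-30542036 + 0} = \frac{1}{-30542036} = - \frac{1}{30542036}$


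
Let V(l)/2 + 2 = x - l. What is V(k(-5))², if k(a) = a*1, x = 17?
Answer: 1600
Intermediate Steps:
k(a) = a
V(l) = 30 - 2*l (V(l) = -4 + 2*(17 - l) = -4 + (34 - 2*l) = 30 - 2*l)
V(k(-5))² = (30 - 2*(-5))² = (30 + 10)² = 40² = 1600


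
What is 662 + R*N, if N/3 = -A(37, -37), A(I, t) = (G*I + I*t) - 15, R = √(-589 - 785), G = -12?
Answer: 662 + 5484*I*√1374 ≈ 662.0 + 2.0328e+5*I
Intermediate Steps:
R = I*√1374 (R = √(-1374) = I*√1374 ≈ 37.068*I)
A(I, t) = -15 - 12*I + I*t (A(I, t) = (-12*I + I*t) - 15 = -15 - 12*I + I*t)
N = 5484 (N = 3*(-(-15 - 12*37 + 37*(-37))) = 3*(-(-15 - 444 - 1369)) = 3*(-1*(-1828)) = 3*1828 = 5484)
662 + R*N = 662 + (I*√1374)*5484 = 662 + 5484*I*√1374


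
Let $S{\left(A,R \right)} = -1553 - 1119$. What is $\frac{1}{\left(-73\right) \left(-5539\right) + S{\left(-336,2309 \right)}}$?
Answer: $\frac{1}{401675} \approx 2.4896 \cdot 10^{-6}$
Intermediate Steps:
$S{\left(A,R \right)} = -2672$ ($S{\left(A,R \right)} = -1553 - 1119 = -2672$)
$\frac{1}{\left(-73\right) \left(-5539\right) + S{\left(-336,2309 \right)}} = \frac{1}{\left(-73\right) \left(-5539\right) - 2672} = \frac{1}{404347 - 2672} = \frac{1}{401675}$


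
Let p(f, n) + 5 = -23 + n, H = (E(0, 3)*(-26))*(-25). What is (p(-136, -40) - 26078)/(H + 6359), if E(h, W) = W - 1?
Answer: -26146/7659 ≈ -3.4138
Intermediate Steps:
E(h, W) = -1 + W
H = 1300 (H = ((-1 + 3)*(-26))*(-25) = (2*(-26))*(-25) = -52*(-25) = 1300)
p(f, n) = -28 + n (p(f, n) = -5 + (-23 + n) = -28 + n)
(p(-136, -40) - 26078)/(H + 6359) = ((-28 - 40) - 26078)/(1300 + 6359) = (-68 - 26078)/7659 = -26146*1/7659 = -26146/7659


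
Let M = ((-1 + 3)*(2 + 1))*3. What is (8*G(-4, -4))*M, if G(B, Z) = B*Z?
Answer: 2304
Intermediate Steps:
M = 18 (M = (2*3)*3 = 6*3 = 18)
(8*G(-4, -4))*M = (8*(-4*(-4)))*18 = (8*16)*18 = 128*18 = 2304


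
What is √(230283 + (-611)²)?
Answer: 2*√150901 ≈ 776.92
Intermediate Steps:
√(230283 + (-611)²) = √(230283 + 373321) = √603604 = 2*√150901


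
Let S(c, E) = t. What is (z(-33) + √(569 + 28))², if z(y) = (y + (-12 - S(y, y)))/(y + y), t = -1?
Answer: 5377/9 + 4*√597/3 ≈ 630.02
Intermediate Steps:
S(c, E) = -1
z(y) = (-11 + y)/(2*y) (z(y) = (y + (-12 - 1*(-1)))/(y + y) = (y + (-12 + 1))/((2*y)) = (y - 11)*(1/(2*y)) = (-11 + y)*(1/(2*y)) = (-11 + y)/(2*y))
(z(-33) + √(569 + 28))² = ((½)*(-11 - 33)/(-33) + √(569 + 28))² = ((½)*(-1/33)*(-44) + √597)² = (⅔ + √597)²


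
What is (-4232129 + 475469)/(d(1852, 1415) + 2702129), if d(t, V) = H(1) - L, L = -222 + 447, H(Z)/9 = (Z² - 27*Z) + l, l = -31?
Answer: -3756660/2701391 ≈ -1.3906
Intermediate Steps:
H(Z) = -279 - 243*Z + 9*Z² (H(Z) = 9*((Z² - 27*Z) - 31) = 9*(-31 + Z² - 27*Z) = -279 - 243*Z + 9*Z²)
L = 225
d(t, V) = -738 (d(t, V) = (-279 - 243*1 + 9*1²) - 1*225 = (-279 - 243 + 9*1) - 225 = (-279 - 243 + 9) - 225 = -513 - 225 = -738)
(-4232129 + 475469)/(d(1852, 1415) + 2702129) = (-4232129 + 475469)/(-738 + 2702129) = -3756660/2701391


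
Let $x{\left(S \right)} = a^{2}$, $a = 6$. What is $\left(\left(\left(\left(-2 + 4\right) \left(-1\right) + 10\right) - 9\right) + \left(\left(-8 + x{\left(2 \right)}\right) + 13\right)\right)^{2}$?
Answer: $1600$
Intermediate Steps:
$x{\left(S \right)} = 36$ ($x{\left(S \right)} = 6^{2} = 36$)
$\left(\left(\left(\left(-2 + 4\right) \left(-1\right) + 10\right) - 9\right) + \left(\left(-8 + x{\left(2 \right)}\right) + 13\right)\right)^{2} = \left(\left(\left(\left(-2 + 4\right) \left(-1\right) + 10\right) - 9\right) + \left(\left(-8 + 36\right) + 13\right)\right)^{2} = \left(\left(\left(2 \left(-1\right) + 10\right) - 9\right) + \left(28 + 13\right)\right)^{2} = \left(\left(\left(-2 + 10\right) - 9\right) + 41\right)^{2} = \left(\left(8 - 9\right) + 41\right)^{2} = \left(-1 + 41\right)^{2} = 40^{2} = 1600$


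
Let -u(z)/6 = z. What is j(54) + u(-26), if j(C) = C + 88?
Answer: 298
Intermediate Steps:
u(z) = -6*z
j(C) = 88 + C
j(54) + u(-26) = (88 + 54) - 6*(-26) = 142 + 156 = 298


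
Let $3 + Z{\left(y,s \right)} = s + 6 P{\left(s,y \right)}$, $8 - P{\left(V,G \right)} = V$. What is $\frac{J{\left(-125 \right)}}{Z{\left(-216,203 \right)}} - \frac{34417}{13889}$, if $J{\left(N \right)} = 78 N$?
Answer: $\frac{10203326}{1347233} \approx 7.5735$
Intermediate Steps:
$P{\left(V,G \right)} = 8 - V$
$Z{\left(y,s \right)} = 45 - 5 s$ ($Z{\left(y,s \right)} = -3 + \left(s + 6 \left(8 - s\right)\right) = -3 - \left(-48 + 5 s\right) = 45 - 5 s$)
$\frac{J{\left(-125 \right)}}{Z{\left(-216,203 \right)}} - \frac{34417}{13889} = \frac{78 \left(-125\right)}{45 - 1015} - \frac{34417}{13889} = - \frac{9750}{45 - 1015} - \frac{34417}{13889} = - \frac{9750}{-970} - \frac{34417}{13889} = \left(-9750\right) \left(- \frac{1}{970}\right) - \frac{34417}{13889} = \frac{975}{97} - \frac{34417}{13889} = \frac{10203326}{1347233}$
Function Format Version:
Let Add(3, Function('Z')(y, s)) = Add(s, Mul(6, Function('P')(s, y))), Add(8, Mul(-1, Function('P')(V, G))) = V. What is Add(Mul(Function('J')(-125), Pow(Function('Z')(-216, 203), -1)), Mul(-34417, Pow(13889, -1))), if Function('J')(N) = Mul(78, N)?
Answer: Rational(10203326, 1347233) ≈ 7.5735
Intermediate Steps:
Function('P')(V, G) = Add(8, Mul(-1, V))
Function('Z')(y, s) = Add(45, Mul(-5, s)) (Function('Z')(y, s) = Add(-3, Add(s, Mul(6, Add(8, Mul(-1, s))))) = Add(-3, Add(s, Add(48, Mul(-6, s)))) = Add(-3, Add(48, Mul(-5, s))) = Add(45, Mul(-5, s)))
Add(Mul(Function('J')(-125), Pow(Function('Z')(-216, 203), -1)), Mul(-34417, Pow(13889, -1))) = Add(Mul(Mul(78, -125), Pow(Add(45, Mul(-5, 203)), -1)), Mul(-34417, Pow(13889, -1))) = Add(Mul(-9750, Pow(Add(45, -1015), -1)), Mul(-34417, Rational(1, 13889))) = Add(Mul(-9750, Pow(-970, -1)), Rational(-34417, 13889)) = Add(Mul(-9750, Rational(-1, 970)), Rational(-34417, 13889)) = Add(Rational(975, 97), Rational(-34417, 13889)) = Rational(10203326, 1347233)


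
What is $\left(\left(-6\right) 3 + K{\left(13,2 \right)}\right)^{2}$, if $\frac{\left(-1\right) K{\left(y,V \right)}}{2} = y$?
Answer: $1936$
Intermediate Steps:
$K{\left(y,V \right)} = - 2 y$
$\left(\left(-6\right) 3 + K{\left(13,2 \right)}\right)^{2} = \left(\left(-6\right) 3 - 26\right)^{2} = \left(-18 - 26\right)^{2} = \left(-44\right)^{2} = 1936$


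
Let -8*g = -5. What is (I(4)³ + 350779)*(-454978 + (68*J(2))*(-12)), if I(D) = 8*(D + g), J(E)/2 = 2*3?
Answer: -186573550640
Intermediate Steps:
g = 5/8 (g = -⅛*(-5) = 5/8 ≈ 0.62500)
J(E) = 12 (J(E) = 2*(2*3) = 2*6 = 12)
I(D) = 5 + 8*D (I(D) = 8*(D + 5/8) = 8*(5/8 + D) = 5 + 8*D)
(I(4)³ + 350779)*(-454978 + (68*J(2))*(-12)) = ((5 + 8*4)³ + 350779)*(-454978 + (68*12)*(-12)) = ((5 + 32)³ + 350779)*(-454978 + 816*(-12)) = (37³ + 350779)*(-454978 - 9792) = (50653 + 350779)*(-464770) = 401432*(-464770) = -186573550640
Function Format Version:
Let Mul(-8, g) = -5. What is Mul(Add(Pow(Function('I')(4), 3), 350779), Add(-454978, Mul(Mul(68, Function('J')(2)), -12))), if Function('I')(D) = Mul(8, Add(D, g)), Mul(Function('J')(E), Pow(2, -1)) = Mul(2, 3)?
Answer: -186573550640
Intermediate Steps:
g = Rational(5, 8) (g = Mul(Rational(-1, 8), -5) = Rational(5, 8) ≈ 0.62500)
Function('J')(E) = 12 (Function('J')(E) = Mul(2, Mul(2, 3)) = Mul(2, 6) = 12)
Function('I')(D) = Add(5, Mul(8, D)) (Function('I')(D) = Mul(8, Add(D, Rational(5, 8))) = Mul(8, Add(Rational(5, 8), D)) = Add(5, Mul(8, D)))
Mul(Add(Pow(Function('I')(4), 3), 350779), Add(-454978, Mul(Mul(68, Function('J')(2)), -12))) = Mul(Add(Pow(Add(5, Mul(8, 4)), 3), 350779), Add(-454978, Mul(Mul(68, 12), -12))) = Mul(Add(Pow(Add(5, 32), 3), 350779), Add(-454978, Mul(816, -12))) = Mul(Add(Pow(37, 3), 350779), Add(-454978, -9792)) = Mul(Add(50653, 350779), -464770) = Mul(401432, -464770) = -186573550640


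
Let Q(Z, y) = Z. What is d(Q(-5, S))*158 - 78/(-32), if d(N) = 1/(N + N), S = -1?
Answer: -1069/80 ≈ -13.363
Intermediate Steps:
d(N) = 1/(2*N)
d(Q(-5, S))*158 - 78/(-32) = ((½)/(-5))*158 - 78/(-32) = ((½)*(-⅕))*158 - 78*(-1/32) = -⅒*158 + 39/16 = -79/5 + 39/16 = -1069/80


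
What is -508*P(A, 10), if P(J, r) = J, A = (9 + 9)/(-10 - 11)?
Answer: 3048/7 ≈ 435.43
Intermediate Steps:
A = -6/7 (A = 18/(-21) = 18*(-1/21) = -6/7 ≈ -0.85714)
-508*P(A, 10) = -508*(-6/7) = 3048/7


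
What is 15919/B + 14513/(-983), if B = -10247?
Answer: -164363088/10072801 ≈ -16.318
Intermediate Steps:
15919/B + 14513/(-983) = 15919/(-10247) + 14513/(-983) = 15919*(-1/10247) + 14513*(-1/983) = -15919/10247 - 14513/983 = -164363088/10072801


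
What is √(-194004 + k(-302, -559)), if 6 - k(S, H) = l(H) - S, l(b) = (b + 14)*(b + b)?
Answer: 3*I*√89290 ≈ 896.44*I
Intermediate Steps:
l(b) = 2*b*(14 + b) (l(b) = (14 + b)*(2*b) = 2*b*(14 + b))
k(S, H) = 6 + S - 2*H*(14 + H) (k(S, H) = 6 - (2*H*(14 + H) - S) = 6 - (-S + 2*H*(14 + H)) = 6 + (S - 2*H*(14 + H)) = 6 + S - 2*H*(14 + H))
√(-194004 + k(-302, -559)) = √(-194004 + (6 - 302 - 2*(-559)*(14 - 559))) = √(-194004 + (6 - 302 - 2*(-559)*(-545))) = √(-194004 + (6 - 302 - 609310)) = √(-194004 - 609606) = √(-803610) = 3*I*√89290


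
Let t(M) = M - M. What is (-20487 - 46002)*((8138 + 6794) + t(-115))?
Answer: -992813748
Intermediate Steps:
t(M) = 0
(-20487 - 46002)*((8138 + 6794) + t(-115)) = (-20487 - 46002)*((8138 + 6794) + 0) = -66489*(14932 + 0) = -66489*14932 = -992813748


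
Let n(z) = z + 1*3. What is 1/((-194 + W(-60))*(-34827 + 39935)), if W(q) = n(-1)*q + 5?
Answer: -1/1578372 ≈ -6.3356e-7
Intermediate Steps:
n(z) = 3 + z (n(z) = z + 3 = 3 + z)
W(q) = 5 + 2*q (W(q) = (3 - 1)*q + 5 = 2*q + 5 = 5 + 2*q)
1/((-194 + W(-60))*(-34827 + 39935)) = 1/((-194 + (5 + 2*(-60)))*(-34827 + 39935)) = 1/((-194 + (5 - 120))*5108) = 1/((-194 - 115)*5108) = 1/(-309*5108) = 1/(-1578372) = -1/1578372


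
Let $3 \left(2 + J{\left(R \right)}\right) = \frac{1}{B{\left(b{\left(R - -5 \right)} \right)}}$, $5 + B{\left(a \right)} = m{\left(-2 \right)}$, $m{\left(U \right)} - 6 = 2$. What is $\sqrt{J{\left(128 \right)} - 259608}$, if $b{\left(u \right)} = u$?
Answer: $\frac{i \sqrt{2336489}}{3} \approx 509.52 i$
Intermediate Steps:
$m{\left(U \right)} = 8$ ($m{\left(U \right)} = 6 + 2 = 8$)
$B{\left(a \right)} = 3$ ($B{\left(a \right)} = -5 + 8 = 3$)
$J{\left(R \right)} = - \frac{17}{9}$ ($J{\left(R \right)} = -2 + \frac{1}{3 \cdot 3} = -2 + \frac{1}{3} \cdot \frac{1}{3} = -2 + \frac{1}{9} = - \frac{17}{9}$)
$\sqrt{J{\left(128 \right)} - 259608} = \sqrt{- \frac{17}{9} - 259608} = \sqrt{- \frac{2336489}{9}} = \frac{i \sqrt{2336489}}{3}$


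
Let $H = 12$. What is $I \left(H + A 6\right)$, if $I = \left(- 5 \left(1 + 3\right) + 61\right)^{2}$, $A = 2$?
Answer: $40344$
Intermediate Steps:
$I = 1681$ ($I = \left(\left(-5\right) 4 + 61\right)^{2} = \left(-20 + 61\right)^{2} = 41^{2} = 1681$)
$I \left(H + A 6\right) = 1681 \left(12 + 2 \cdot 6\right) = 1681 \left(12 + 12\right) = 1681 \cdot 24 = 40344$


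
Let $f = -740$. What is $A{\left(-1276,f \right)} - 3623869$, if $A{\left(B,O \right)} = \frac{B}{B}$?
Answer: $-3623868$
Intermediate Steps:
$A{\left(B,O \right)} = 1$
$A{\left(-1276,f \right)} - 3623869 = 1 - 3623869 = -3623868$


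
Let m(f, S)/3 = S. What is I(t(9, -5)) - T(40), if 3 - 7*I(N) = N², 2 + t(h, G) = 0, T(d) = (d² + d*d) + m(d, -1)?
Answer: -22380/7 ≈ -3197.1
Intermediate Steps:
m(f, S) = 3*S
T(d) = -3 + 2*d² (T(d) = (d² + d*d) + 3*(-1) = (d² + d²) - 3 = 2*d² - 3 = -3 + 2*d²)
t(h, G) = -2 (t(h, G) = -2 + 0 = -2)
I(N) = 3/7 - N²/7
I(t(9, -5)) - T(40) = (3/7 - ⅐*(-2)²) - (-3 + 2*40²) = (3/7 - ⅐*4) - (-3 + 2*1600) = (3/7 - 4/7) - (-3 + 3200) = -⅐ - 1*3197 = -⅐ - 3197 = -22380/7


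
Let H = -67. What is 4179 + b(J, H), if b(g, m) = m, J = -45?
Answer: 4112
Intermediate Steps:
4179 + b(J, H) = 4179 - 67 = 4112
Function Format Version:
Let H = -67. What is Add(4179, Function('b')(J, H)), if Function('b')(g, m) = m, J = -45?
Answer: 4112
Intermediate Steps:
Add(4179, Function('b')(J, H)) = Add(4179, -67) = 4112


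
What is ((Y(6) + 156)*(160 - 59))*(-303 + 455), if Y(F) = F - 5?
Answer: 2410264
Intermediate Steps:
Y(F) = -5 + F
((Y(6) + 156)*(160 - 59))*(-303 + 455) = (((-5 + 6) + 156)*(160 - 59))*(-303 + 455) = ((1 + 156)*101)*152 = (157*101)*152 = 15857*152 = 2410264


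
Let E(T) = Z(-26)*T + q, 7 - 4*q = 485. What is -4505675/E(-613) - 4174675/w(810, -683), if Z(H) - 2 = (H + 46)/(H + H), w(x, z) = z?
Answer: 200463674425/19706599 ≈ 10172.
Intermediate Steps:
q = -239/2 (q = 7/4 - ¼*485 = 7/4 - 485/4 = -239/2 ≈ -119.50)
Z(H) = 2 + (46 + H)/(2*H) (Z(H) = 2 + (H + 46)/(H + H) = 2 + (46 + H)/((2*H)) = 2 + (46 + H)*(1/(2*H)) = 2 + (46 + H)/(2*H))
E(T) = -239/2 + 21*T/13 (E(T) = (5/2 + 23/(-26))*T - 239/2 = (5/2 + 23*(-1/26))*T - 239/2 = (5/2 - 23/26)*T - 239/2 = 21*T/13 - 239/2 = -239/2 + 21*T/13)
-4505675/E(-613) - 4174675/w(810, -683) = -4505675/(-239/2 + (21/13)*(-613)) - 4174675/(-683) = -4505675/(-239/2 - 12873/13) - 4174675*(-1/683) = -4505675/(-28853/26) + 4174675/683 = -4505675*(-26/28853) + 4174675/683 = 117147550/28853 + 4174675/683 = 200463674425/19706599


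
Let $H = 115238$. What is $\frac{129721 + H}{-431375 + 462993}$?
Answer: $\frac{244959}{31618} \approx 7.7475$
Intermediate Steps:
$\frac{129721 + H}{-431375 + 462993} = \frac{129721 + 115238}{-431375 + 462993} = \frac{244959}{31618}$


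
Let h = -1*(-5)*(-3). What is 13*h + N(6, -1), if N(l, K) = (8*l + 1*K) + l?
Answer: -142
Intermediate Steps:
N(l, K) = K + 9*l (N(l, K) = (8*l + K) + l = (K + 8*l) + l = K + 9*l)
h = -15 (h = 5*(-3) = -15)
13*h + N(6, -1) = 13*(-15) + (-1 + 9*6) = -195 + (-1 + 54) = -195 + 53 = -142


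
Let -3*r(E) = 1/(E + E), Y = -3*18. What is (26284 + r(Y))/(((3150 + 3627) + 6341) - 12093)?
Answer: 8516017/332100 ≈ 25.643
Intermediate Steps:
Y = -54
r(E) = -1/(6*E) (r(E) = -1/(3*(E + E)) = -1/(2*E)/3 = -1/(6*E))
(26284 + r(Y))/(((3150 + 3627) + 6341) - 12093) = (26284 - 1/6/(-54))/(((3150 + 3627) + 6341) - 12093) = (26284 - 1/6*(-1/54))/((6777 + 6341) - 12093) = (26284 + 1/324)/(13118 - 12093) = (8516017/324)/1025 = (8516017/324)*(1/1025) = 8516017/332100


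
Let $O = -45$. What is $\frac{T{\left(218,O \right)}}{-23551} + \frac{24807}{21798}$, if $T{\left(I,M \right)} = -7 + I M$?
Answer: $\frac{266073541}{171121566} \approx 1.5549$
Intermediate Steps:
$\frac{T{\left(218,O \right)}}{-23551} + \frac{24807}{21798} = \frac{-7 + 218 \left(-45\right)}{-23551} + \frac{24807}{21798} = \left(-7 - 9810\right) \left(- \frac{1}{23551}\right) + 24807 \cdot \frac{1}{21798} = \left(-9817\right) \left(- \frac{1}{23551}\right) + \frac{8269}{7266} = \frac{9817}{23551} + \frac{8269}{7266} = \frac{266073541}{171121566}$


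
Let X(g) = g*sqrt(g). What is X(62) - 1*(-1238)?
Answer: 1238 + 62*sqrt(62) ≈ 1726.2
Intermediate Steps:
X(g) = g**(3/2)
X(62) - 1*(-1238) = 62**(3/2) - 1*(-1238) = 62*sqrt(62) + 1238 = 1238 + 62*sqrt(62)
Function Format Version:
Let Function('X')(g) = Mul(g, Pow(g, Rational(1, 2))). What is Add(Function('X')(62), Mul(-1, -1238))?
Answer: Add(1238, Mul(62, Pow(62, Rational(1, 2)))) ≈ 1726.2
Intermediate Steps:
Function('X')(g) = Pow(g, Rational(3, 2))
Add(Function('X')(62), Mul(-1, -1238)) = Add(Pow(62, Rational(3, 2)), Mul(-1, -1238)) = Add(Mul(62, Pow(62, Rational(1, 2))), 1238) = Add(1238, Mul(62, Pow(62, Rational(1, 2))))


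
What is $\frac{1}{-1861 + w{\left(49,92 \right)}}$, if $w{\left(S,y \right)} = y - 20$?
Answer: $- \frac{1}{1789} \approx -0.00055897$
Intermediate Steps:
$w{\left(S,y \right)} = -20 + y$ ($w{\left(S,y \right)} = y - 20 = -20 + y$)
$\frac{1}{-1861 + w{\left(49,92 \right)}} = \frac{1}{-1861 + \left(-20 + 92\right)} = \frac{1}{-1861 + 72} = \frac{1}{-1789} = - \frac{1}{1789}$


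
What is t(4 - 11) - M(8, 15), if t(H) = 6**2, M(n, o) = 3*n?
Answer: 12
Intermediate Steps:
t(H) = 36
t(4 - 11) - M(8, 15) = 36 - 3*8 = 36 - 1*24 = 36 - 24 = 12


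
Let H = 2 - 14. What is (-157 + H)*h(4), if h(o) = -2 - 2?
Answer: 676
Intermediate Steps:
h(o) = -4
H = -12
(-157 + H)*h(4) = (-157 - 12)*(-4) = -169*(-4) = 676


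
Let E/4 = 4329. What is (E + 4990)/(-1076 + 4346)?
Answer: 11153/1635 ≈ 6.8214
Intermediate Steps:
E = 17316 (E = 4*4329 = 17316)
(E + 4990)/(-1076 + 4346) = (17316 + 4990)/(-1076 + 4346) = 22306/3270 = 22306*(1/3270) = 11153/1635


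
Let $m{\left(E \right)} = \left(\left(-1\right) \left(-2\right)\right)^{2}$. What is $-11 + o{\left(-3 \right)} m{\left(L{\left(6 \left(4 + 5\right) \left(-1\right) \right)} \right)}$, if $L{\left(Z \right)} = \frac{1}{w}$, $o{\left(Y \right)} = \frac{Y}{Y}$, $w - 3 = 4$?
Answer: $-7$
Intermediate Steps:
$w = 7$ ($w = 3 + 4 = 7$)
$o{\left(Y \right)} = 1$
$L{\left(Z \right)} = \frac{1}{7}$
$m{\left(E \right)} = 4$ ($m{\left(E \right)} = 2^{2} = 4$)
$-11 + o{\left(-3 \right)} m{\left(L{\left(6 \left(4 + 5\right) \left(-1\right) \right)} \right)} = -11 + 1 \cdot 4 = -11 + 4 = -7$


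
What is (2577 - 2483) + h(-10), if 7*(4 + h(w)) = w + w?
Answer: 610/7 ≈ 87.143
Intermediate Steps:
h(w) = -4 + 2*w/7 (h(w) = -4 + (w + w)/7 = -4 + (2*w)/7 = -4 + 2*w/7)
(2577 - 2483) + h(-10) = (2577 - 2483) + (-4 + (2/7)*(-10)) = 94 + (-4 - 20/7) = 94 - 48/7 = 610/7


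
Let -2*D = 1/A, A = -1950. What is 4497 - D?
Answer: 17538299/3900 ≈ 4497.0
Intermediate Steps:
D = 1/3900 (D = -1/2/(-1950) = -1/2*(-1/1950) = 1/3900 ≈ 0.00025641)
4497 - D = 4497 - 1*1/3900 = 4497 - 1/3900 = 17538299/3900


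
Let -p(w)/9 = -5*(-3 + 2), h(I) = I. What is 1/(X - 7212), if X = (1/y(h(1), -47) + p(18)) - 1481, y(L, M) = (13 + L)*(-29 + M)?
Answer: -1064/9297233 ≈ -0.00011444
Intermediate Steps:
y(L, M) = (-29 + M)*(13 + L)
p(w) = -45 (p(w) = -(-45)*(-3 + 2) = -(-45)*(-1) = -9*5 = -45)
X = -1623665/1064 (X = (1/(-377 - 29*1 + 13*(-47) + 1*(-47)) - 45) - 1481 = (1/(-377 - 29 - 611 - 47) - 45) - 1481 = (1/(-1064) - 45) - 1481 = (-1/1064 - 45) - 1481 = -47881/1064 - 1481 = -1623665/1064 ≈ -1526.0)
1/(X - 7212) = 1/(-1623665/1064 - 7212) = 1/(-9297233/1064) = -1064/9297233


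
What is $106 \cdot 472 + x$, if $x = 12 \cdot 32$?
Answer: $50416$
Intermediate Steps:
$x = 384$
$106 \cdot 472 + x = 106 \cdot 472 + 384 = 50032 + 384 = 50416$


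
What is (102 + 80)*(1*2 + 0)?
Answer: 364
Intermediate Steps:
(102 + 80)*(1*2 + 0) = 182*(2 + 0) = 182*2 = 364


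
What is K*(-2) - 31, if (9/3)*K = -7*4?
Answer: -37/3 ≈ -12.333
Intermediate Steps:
K = -28/3 (K = (-7*4)/3 = (⅓)*(-28) = -28/3 ≈ -9.3333)
K*(-2) - 31 = -28/3*(-2) - 31 = 56/3 - 31 = -37/3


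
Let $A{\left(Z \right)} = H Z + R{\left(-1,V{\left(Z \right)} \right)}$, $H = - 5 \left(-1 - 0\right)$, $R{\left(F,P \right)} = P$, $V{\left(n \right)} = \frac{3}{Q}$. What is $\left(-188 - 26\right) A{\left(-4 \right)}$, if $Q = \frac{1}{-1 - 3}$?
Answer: $6848$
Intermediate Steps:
$Q = - \frac{1}{4}$ ($Q = \frac{1}{-4} = - \frac{1}{4} \approx -0.25$)
$V{\left(n \right)} = -12$ ($V{\left(n \right)} = \frac{3}{- \frac{1}{4}} = 3 \left(-4\right) = -12$)
$H = 5$ ($H = - 5 \left(-1 + 0\right) = \left(-5\right) \left(-1\right) = 5$)
$A{\left(Z \right)} = -12 + 5 Z$ ($A{\left(Z \right)} = 5 Z - 12 = -12 + 5 Z$)
$\left(-188 - 26\right) A{\left(-4 \right)} = \left(-188 - 26\right) \left(-12 + 5 \left(-4\right)\right) = - 214 \left(-12 - 20\right) = \left(-214\right) \left(-32\right) = 6848$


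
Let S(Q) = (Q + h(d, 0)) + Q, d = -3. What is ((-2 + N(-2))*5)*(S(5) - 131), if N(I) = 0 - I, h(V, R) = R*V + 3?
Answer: 0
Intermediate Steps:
h(V, R) = 3 + R*V
N(I) = -I
S(Q) = 3 + 2*Q (S(Q) = (Q + (3 + 0*(-3))) + Q = (Q + (3 + 0)) + Q = (Q + 3) + Q = (3 + Q) + Q = 3 + 2*Q)
((-2 + N(-2))*5)*(S(5) - 131) = ((-2 - 1*(-2))*5)*((3 + 2*5) - 131) = ((-2 + 2)*5)*((3 + 10) - 131) = (0*5)*(13 - 131) = 0*(-118) = 0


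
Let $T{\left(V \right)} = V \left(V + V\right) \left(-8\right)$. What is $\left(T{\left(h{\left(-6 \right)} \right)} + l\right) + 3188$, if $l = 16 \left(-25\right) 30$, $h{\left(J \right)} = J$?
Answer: $-9388$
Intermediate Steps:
$l = -12000$ ($l = \left(-400\right) 30 = -12000$)
$T{\left(V \right)} = - 16 V^{2}$ ($T{\left(V \right)} = V 2 V \left(-8\right) = 2 V^{2} \left(-8\right) = - 16 V^{2}$)
$\left(T{\left(h{\left(-6 \right)} \right)} + l\right) + 3188 = \left(- 16 \left(-6\right)^{2} - 12000\right) + 3188 = \left(\left(-16\right) 36 - 12000\right) + 3188 = \left(-576 - 12000\right) + 3188 = -12576 + 3188 = -9388$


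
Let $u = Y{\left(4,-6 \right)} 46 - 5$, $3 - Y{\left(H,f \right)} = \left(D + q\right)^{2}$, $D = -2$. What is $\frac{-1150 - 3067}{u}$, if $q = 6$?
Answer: $\frac{4217}{603} \approx 6.9934$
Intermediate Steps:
$Y{\left(H,f \right)} = -13$ ($Y{\left(H,f \right)} = 3 - \left(-2 + 6\right)^{2} = 3 - 4^{2} = 3 - 16 = -13$)
$u = -603$ ($u = \left(-13\right) 46 - 5 = -598 - 5 = -603$)
$\frac{-1150 - 3067}{u} = \frac{-1150 - 3067}{-603} = \left(-4217\right) \left(- \frac{1}{603}\right) = \frac{4217}{603}$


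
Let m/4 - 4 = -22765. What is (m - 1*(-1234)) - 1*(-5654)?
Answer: -84156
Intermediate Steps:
m = -91044 (m = 16 + 4*(-22765) = 16 - 91060 = -91044)
(m - 1*(-1234)) - 1*(-5654) = (-91044 - 1*(-1234)) - 1*(-5654) = (-91044 + 1234) + 5654 = -89810 + 5654 = -84156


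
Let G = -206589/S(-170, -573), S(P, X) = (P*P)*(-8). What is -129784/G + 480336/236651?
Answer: -7100865062246896/48889493439 ≈ -1.4524e+5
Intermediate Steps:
S(P, X) = -8*P**2 (S(P, X) = P**2*(-8) = -8*P**2)
G = 206589/231200 (G = -206589/((-8*(-170)**2)) = -206589/((-8*28900)) = -206589/(-231200) = -206589*(-1/231200) = 206589/231200 ≈ 0.89355)
-129784/G + 480336/236651 = -129784/206589/231200 + 480336/236651 = -129784*231200/206589 + 480336*(1/236651) = -30006060800/206589 + 480336/236651 = -7100865062246896/48889493439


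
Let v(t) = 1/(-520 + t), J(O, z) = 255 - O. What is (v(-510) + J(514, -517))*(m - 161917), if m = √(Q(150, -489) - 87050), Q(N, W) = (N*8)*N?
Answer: 43194760007/1030 - 3468023*√22/206 ≈ 4.1858e+7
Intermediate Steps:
Q(N, W) = 8*N² (Q(N, W) = (8*N)*N = 8*N²)
m = 65*√22 (m = √(8*150² - 87050) = √(8*22500 - 87050) = √(180000 - 87050) = √92950 = 65*√22 ≈ 304.88)
(v(-510) + J(514, -517))*(m - 161917) = (1/(-520 - 510) + (255 - 1*514))*(65*√22 - 161917) = (1/(-1030) + (255 - 514))*(-161917 + 65*√22) = (-1/1030 - 259)*(-161917 + 65*√22) = -266771*(-161917 + 65*√22)/1030 = 43194760007/1030 - 3468023*√22/206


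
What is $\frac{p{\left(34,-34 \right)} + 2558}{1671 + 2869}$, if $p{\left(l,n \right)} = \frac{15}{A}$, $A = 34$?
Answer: $\frac{86987}{154360} \approx 0.56353$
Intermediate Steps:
$p{\left(l,n \right)} = \frac{15}{34}$
$\frac{p{\left(34,-34 \right)} + 2558}{1671 + 2869} = \frac{\frac{15}{34} + 2558}{1671 + 2869} = \frac{86987}{34 \cdot 4540} = \frac{86987}{34} \cdot \frac{1}{4540} = \frac{86987}{154360}$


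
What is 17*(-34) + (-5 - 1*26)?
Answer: -609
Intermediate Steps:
17*(-34) + (-5 - 1*26) = -578 + (-5 - 26) = -578 - 31 = -609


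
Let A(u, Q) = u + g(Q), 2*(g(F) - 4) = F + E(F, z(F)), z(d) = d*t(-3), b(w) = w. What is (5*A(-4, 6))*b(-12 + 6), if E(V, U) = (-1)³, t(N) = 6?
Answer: -75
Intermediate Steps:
z(d) = 6*d (z(d) = d*6 = 6*d)
E(V, U) = -1
g(F) = 7/2 + F/2 (g(F) = 4 + (F - 1)/2 = 4 + (-1 + F)/2 = 4 + (-½ + F/2) = 7/2 + F/2)
A(u, Q) = 7/2 + u + Q/2 (A(u, Q) = u + (7/2 + Q/2) = 7/2 + u + Q/2)
(5*A(-4, 6))*b(-12 + 6) = (5*(7/2 - 4 + (½)*6))*(-12 + 6) = (5*(7/2 - 4 + 3))*(-6) = (5*(5/2))*(-6) = (25/2)*(-6) = -75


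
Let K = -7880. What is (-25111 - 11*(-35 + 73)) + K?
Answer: -33409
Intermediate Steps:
(-25111 - 11*(-35 + 73)) + K = (-25111 - 11*(-35 + 73)) - 7880 = (-25111 - 11*38) - 7880 = (-25111 - 418) - 7880 = -25529 - 7880 = -33409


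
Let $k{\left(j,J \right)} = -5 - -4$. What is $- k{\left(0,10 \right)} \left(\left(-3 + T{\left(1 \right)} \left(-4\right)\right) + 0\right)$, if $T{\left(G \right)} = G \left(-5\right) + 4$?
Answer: $1$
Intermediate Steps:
$k{\left(j,J \right)} = -1$ ($k{\left(j,J \right)} = -5 + 4 = -1$)
$T{\left(G \right)} = 4 - 5 G$ ($T{\left(G \right)} = - 5 G + 4 = 4 - 5 G$)
$- k{\left(0,10 \right)} \left(\left(-3 + T{\left(1 \right)} \left(-4\right)\right) + 0\right) = - \left(-1\right) \left(\left(-3 + \left(4 - 5\right) \left(-4\right)\right) + 0\right) = - \left(-1\right) \left(\left(-3 - -4\right) + 0\right) = - \left(-1\right) \left(\left(-3 + 4\right) + 0\right) = - \left(-1\right) \left(1 + 0\right) = - \left(-1\right) 1 = \left(-1\right) \left(-1\right) = 1$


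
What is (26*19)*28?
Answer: 13832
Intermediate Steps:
(26*19)*28 = 494*28 = 13832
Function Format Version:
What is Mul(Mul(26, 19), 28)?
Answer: 13832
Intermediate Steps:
Mul(Mul(26, 19), 28) = Mul(494, 28) = 13832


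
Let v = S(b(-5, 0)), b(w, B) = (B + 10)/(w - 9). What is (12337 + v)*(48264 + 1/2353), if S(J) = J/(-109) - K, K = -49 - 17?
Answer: 153531931794906/256477 ≈ 5.9862e+8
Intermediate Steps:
b(w, B) = (10 + B)/(-9 + w)
K = -66
S(J) = 66 - J/109 (S(J) = J/(-109) - 1*(-66) = J*(-1/109) + 66 = -J/109 + 66 = 66 - J/109)
v = 50363/763 (v = 66 - (10 + 0)/(109*(-9 - 5)) = 66 - 10/(109*(-14)) = 66 - (-1)*10/1526 = 66 - 1/109*(-5/7) = 66 + 5/763 = 50363/763 ≈ 66.007)
(12337 + v)*(48264 + 1/2353) = (12337 + 50363/763)*(48264 + 1/2353) = 9463494*(48264 + 1/2353)/763 = (9463494/763)*(113565193/2353) = 153531931794906/256477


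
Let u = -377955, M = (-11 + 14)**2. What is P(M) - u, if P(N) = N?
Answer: 377964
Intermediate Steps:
M = 9 (M = 3**2 = 9)
P(M) - u = 9 - 1*(-377955) = 9 + 377955 = 377964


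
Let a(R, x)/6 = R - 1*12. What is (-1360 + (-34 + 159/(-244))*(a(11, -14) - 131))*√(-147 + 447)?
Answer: 4132475*√3/122 ≈ 58669.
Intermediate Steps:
a(R, x) = -72 + 6*R (a(R, x) = 6*(R - 1*12) = 6*(R - 12) = 6*(-12 + R) = -72 + 6*R)
(-1360 + (-34 + 159/(-244))*(a(11, -14) - 131))*√(-147 + 447) = (-1360 + (-34 + 159/(-244))*((-72 + 6*11) - 131))*√(-147 + 447) = (-1360 + (-34 + 159*(-1/244))*((-72 + 66) - 131))*√300 = (-1360 + (-34 - 159/244)*(-6 - 131))*(10*√3) = (-1360 - 8455/244*(-137))*(10*√3) = (-1360 + 1158335/244)*(10*√3) = 826495*(10*√3)/244 = 4132475*√3/122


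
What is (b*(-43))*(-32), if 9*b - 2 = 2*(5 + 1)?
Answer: 19264/9 ≈ 2140.4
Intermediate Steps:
b = 14/9 (b = 2/9 + (2*(5 + 1))/9 = 2/9 + (2*6)/9 = 2/9 + (⅑)*12 = 2/9 + 4/3 = 14/9 ≈ 1.5556)
(b*(-43))*(-32) = ((14/9)*(-43))*(-32) = -602/9*(-32) = 19264/9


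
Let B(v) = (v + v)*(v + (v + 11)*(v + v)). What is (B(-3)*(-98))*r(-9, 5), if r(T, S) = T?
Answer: 269892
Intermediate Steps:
B(v) = 2*v*(v + 2*v*(11 + v)) (B(v) = (2*v)*(v + (11 + v)*(2*v)) = (2*v)*(v + 2*v*(11 + v)) = 2*v*(v + 2*v*(11 + v)))
(B(-3)*(-98))*r(-9, 5) = (((-3)**2*(46 + 4*(-3)))*(-98))*(-9) = ((9*(46 - 12))*(-98))*(-9) = ((9*34)*(-98))*(-9) = (306*(-98))*(-9) = -29988*(-9) = 269892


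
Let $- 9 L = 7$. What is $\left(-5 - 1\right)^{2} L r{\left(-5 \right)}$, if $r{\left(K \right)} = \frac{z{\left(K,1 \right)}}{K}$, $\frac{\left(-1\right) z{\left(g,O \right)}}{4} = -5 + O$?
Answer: $\frac{448}{5} \approx 89.6$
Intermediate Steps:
$z{\left(g,O \right)} = 20 - 4 O$ ($z{\left(g,O \right)} = - 4 \left(-5 + O\right) = 20 - 4 O$)
$L = - \frac{7}{9}$ ($L = \left(- \frac{1}{9}\right) 7 = - \frac{7}{9} \approx -0.77778$)
$r{\left(K \right)} = \frac{16}{K}$ ($r{\left(K \right)} = \frac{20 - 4}{K} = \frac{16}{K}$)
$\left(-5 - 1\right)^{2} L r{\left(-5 \right)} = \left(-5 - 1\right)^{2} \left(- \frac{7}{9}\right) \frac{16}{-5} = \left(-6\right)^{2} \left(- \frac{7}{9}\right) 16 \left(- \frac{1}{5}\right) = 36 \left(- \frac{7}{9}\right) \left(- \frac{16}{5}\right) = \left(-28\right) \left(- \frac{16}{5}\right) = \frac{448}{5}$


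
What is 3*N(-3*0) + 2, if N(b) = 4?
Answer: 14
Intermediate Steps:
3*N(-3*0) + 2 = 3*4 + 2 = 12 + 2 = 14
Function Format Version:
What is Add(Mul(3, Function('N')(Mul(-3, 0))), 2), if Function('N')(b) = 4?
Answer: 14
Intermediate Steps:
Add(Mul(3, Function('N')(Mul(-3, 0))), 2) = Add(Mul(3, 4), 2) = Add(12, 2) = 14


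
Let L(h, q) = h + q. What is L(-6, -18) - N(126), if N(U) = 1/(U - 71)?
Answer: -1321/55 ≈ -24.018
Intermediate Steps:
N(U) = 1/(-71 + U)
L(-6, -18) - N(126) = (-6 - 18) - 1/(-71 + 126) = -24 - 1/55 = -1321/55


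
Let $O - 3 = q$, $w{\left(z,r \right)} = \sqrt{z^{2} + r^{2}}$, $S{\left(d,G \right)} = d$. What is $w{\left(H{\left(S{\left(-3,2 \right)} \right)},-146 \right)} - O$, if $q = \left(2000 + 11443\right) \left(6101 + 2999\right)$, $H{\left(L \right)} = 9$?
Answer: $-122331303 + \sqrt{21397} \approx -1.2233 \cdot 10^{8}$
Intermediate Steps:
$w{\left(z,r \right)} = \sqrt{r^{2} + z^{2}}$
$q = 122331300$ ($q = 13443 \cdot 9100 = 122331300$)
$O = 122331303$ ($O = 3 + 122331300 = 122331303$)
$w{\left(H{\left(S{\left(-3,2 \right)} \right)},-146 \right)} - O = \sqrt{\left(-146\right)^{2} + 9^{2}} - 122331303 = \sqrt{21316 + 81} - 122331303 = \sqrt{21397} - 122331303 = -122331303 + \sqrt{21397}$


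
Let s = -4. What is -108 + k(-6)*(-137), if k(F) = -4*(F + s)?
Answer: -5588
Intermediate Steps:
k(F) = 16 - 4*F (k(F) = -4*(F - 4) = -4*(-4 + F) = 16 - 4*F)
-108 + k(-6)*(-137) = -108 + (16 - 4*(-6))*(-137) = -108 + (16 + 24)*(-137) = -108 + 40*(-137) = -108 - 5480 = -5588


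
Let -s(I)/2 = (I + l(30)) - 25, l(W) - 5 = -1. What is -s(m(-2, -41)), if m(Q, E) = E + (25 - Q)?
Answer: -70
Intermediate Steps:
l(W) = 4 (l(W) = 5 - 1 = 4)
m(Q, E) = 25 + E - Q
s(I) = 42 - 2*I (s(I) = -2*((I + 4) - 25) = -2*((4 + I) - 25) = -2*(-21 + I) = 42 - 2*I)
-s(m(-2, -41)) = -(42 - 2*(25 - 41 - 1*(-2))) = -(42 - 2*(25 - 41 + 2)) = -(42 - 2*(-14)) = -(42 + 28) = -1*70 = -70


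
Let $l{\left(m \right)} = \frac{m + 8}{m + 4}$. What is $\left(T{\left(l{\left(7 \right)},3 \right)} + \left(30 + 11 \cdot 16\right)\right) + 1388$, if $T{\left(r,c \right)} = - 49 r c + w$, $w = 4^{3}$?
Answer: $\frac{16033}{11} \approx 1457.5$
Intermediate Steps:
$w = 64$
$l{\left(m \right)} = \frac{8 + m}{4 + m}$
$T{\left(r,c \right)} = 64 - 49 c r$ ($T{\left(r,c \right)} = - 49 r c + 64 = - 49 c r + 64 = 64 - 49 c r$)
$\left(T{\left(l{\left(7 \right)},3 \right)} + \left(30 + 11 \cdot 16\right)\right) + 1388 = \left(\left(64 - 147 \frac{8 + 7}{4 + 7}\right) + \left(30 + 11 \cdot 16\right)\right) + 1388 = \left(\left(64 - 147 \cdot \frac{1}{11} \cdot 15\right) + \left(30 + 176\right)\right) + 1388 = \left(\left(64 - 147 \cdot \frac{1}{11} \cdot 15\right) + 206\right) + 1388 = \left(\left(64 - 147 \cdot \frac{15}{11}\right) + 206\right) + 1388 = \left(\left(64 - \frac{2205}{11}\right) + 206\right) + 1388 = \left(- \frac{1501}{11} + 206\right) + 1388 = \frac{765}{11} + 1388 = \frac{16033}{11}$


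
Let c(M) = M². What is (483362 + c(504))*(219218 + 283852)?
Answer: 370952750460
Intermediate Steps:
(483362 + c(504))*(219218 + 283852) = (483362 + 504²)*(219218 + 283852) = (483362 + 254016)*503070 = 737378*503070 = 370952750460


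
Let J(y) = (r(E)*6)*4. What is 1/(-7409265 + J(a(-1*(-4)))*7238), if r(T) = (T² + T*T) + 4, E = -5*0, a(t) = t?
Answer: -1/6714417 ≈ -1.4893e-7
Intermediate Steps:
E = 0
r(T) = 4 + 2*T² (r(T) = (T² + T²) + 4 = 2*T² + 4 = 4 + 2*T²)
J(y) = 96 (J(y) = ((4 + 2*0²)*6)*4 = ((4 + 2*0)*6)*4 = ((4 + 0)*6)*4 = (4*6)*4 = 24*4 = 96)
1/(-7409265 + J(a(-1*(-4)))*7238) = 1/(-7409265 + 96*7238) = 1/(-7409265 + 694848) = 1/(-6714417) = -1/6714417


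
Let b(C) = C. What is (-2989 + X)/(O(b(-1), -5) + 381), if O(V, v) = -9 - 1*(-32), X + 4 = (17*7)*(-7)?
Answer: -1913/202 ≈ -9.4703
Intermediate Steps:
X = -837 (X = -4 + (17*7)*(-7) = -4 + 119*(-7) = -4 - 833 = -837)
O(V, v) = 23 (O(V, v) = -9 + 32 = 23)
(-2989 + X)/(O(b(-1), -5) + 381) = (-2989 - 837)/(23 + 381) = -3826/404 = -3826*1/404 = -1913/202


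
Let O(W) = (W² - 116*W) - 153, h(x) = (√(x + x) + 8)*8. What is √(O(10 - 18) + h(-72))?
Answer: √(903 + 96*I) ≈ 30.092 + 1.5951*I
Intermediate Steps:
h(x) = 64 + 8*√2*√x (h(x) = (√(2*x) + 8)*8 = (√2*√x + 8)*8 = (8 + √2*√x)*8 = 64 + 8*√2*√x)
O(W) = -153 + W² - 116*W
√(O(10 - 18) + h(-72)) = √((-153 + (10 - 18)² - 116*(10 - 18)) + (64 + 8*√2*√(-72))) = √((-153 + (-8)² - 116*(-8)) + (64 + 8*√2*(6*I*√2))) = √((-153 + 64 + 928) + (64 + 96*I)) = √(839 + (64 + 96*I)) = √(903 + 96*I)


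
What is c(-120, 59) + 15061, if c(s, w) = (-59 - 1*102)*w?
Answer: 5562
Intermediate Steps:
c(s, w) = -161*w (c(s, w) = (-59 - 102)*w = -161*w)
c(-120, 59) + 15061 = -161*59 + 15061 = -9499 + 15061 = 5562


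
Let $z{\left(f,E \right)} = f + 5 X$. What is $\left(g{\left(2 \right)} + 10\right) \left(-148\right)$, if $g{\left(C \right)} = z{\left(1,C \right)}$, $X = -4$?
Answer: $1332$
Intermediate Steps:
$z{\left(f,E \right)} = -20 + f$ ($z{\left(f,E \right)} = f + 5 \left(-4\right) = f - 20 = -20 + f$)
$g{\left(C \right)} = -19$ ($g{\left(C \right)} = -20 + 1 = -19$)
$\left(g{\left(2 \right)} + 10\right) \left(-148\right) = \left(-19 + 10\right) \left(-148\right) = \left(-9\right) \left(-148\right) = 1332$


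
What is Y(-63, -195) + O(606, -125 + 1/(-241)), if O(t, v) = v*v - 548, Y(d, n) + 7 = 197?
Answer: 886782878/58081 ≈ 15268.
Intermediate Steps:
Y(d, n) = 190 (Y(d, n) = -7 + 197 = 190)
O(t, v) = -548 + v² (O(t, v) = v² - 548 = -548 + v²)
Y(-63, -195) + O(606, -125 + 1/(-241)) = 190 + (-548 + (-125 + 1/(-241))²) = 190 + (-548 + (-125 - 1/241)²) = 190 + (-548 + (-30126/241)²) = 190 + (-548 + 907575876/58081) = 190 + 875747488/58081 = 886782878/58081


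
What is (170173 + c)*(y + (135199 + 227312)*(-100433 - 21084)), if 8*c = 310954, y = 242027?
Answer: -9208521651492510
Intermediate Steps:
c = 155477/4 (c = (⅛)*310954 = 155477/4 ≈ 38869.)
(170173 + c)*(y + (135199 + 227312)*(-100433 - 21084)) = (170173 + 155477/4)*(242027 + (135199 + 227312)*(-100433 - 21084)) = 836169*(242027 + 362511*(-121517))/4 = 836169*(242027 - 44051249187)/4 = (836169/4)*(-44051007160) = -9208521651492510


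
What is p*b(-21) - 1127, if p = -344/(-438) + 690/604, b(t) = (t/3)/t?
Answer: -223485079/198414 ≈ -1126.4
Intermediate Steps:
b(t) = ⅓ (b(t) = (t*(⅓))/t = (t/3)/t = ⅓)
p = 127499/66138 (p = -344*(-1/438) + 690*(1/604) = 172/219 + 345/302 = 127499/66138 ≈ 1.9278)
p*b(-21) - 1127 = (127499/66138)*(⅓) - 1127 = 127499/198414 - 1127 = -223485079/198414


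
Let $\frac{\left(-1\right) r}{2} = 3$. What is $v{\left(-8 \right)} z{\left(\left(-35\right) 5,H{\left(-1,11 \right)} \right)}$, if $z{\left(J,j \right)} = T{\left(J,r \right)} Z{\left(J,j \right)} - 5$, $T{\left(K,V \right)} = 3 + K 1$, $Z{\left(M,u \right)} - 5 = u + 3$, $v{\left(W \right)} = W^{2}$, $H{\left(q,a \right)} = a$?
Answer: $-209472$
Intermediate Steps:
$Z{\left(M,u \right)} = 8 + u$ ($Z{\left(M,u \right)} = 5 + \left(u + 3\right) = 5 + \left(3 + u\right) = 8 + u$)
$r = -6$ ($r = \left(-2\right) 3 = -6$)
$T{\left(K,V \right)} = 3 + K$
$z{\left(J,j \right)} = -5 + \left(3 + J\right) \left(8 + j\right)$ ($z{\left(J,j \right)} = \left(3 + J\right) \left(8 + j\right) - 5 = -5 + \left(3 + J\right) \left(8 + j\right)$)
$v{\left(-8 \right)} z{\left(\left(-35\right) 5,H{\left(-1,11 \right)} \right)} = \left(-8\right)^{2} \left(-5 + \left(3 - 175\right) \left(8 + 11\right)\right) = 64 \left(-5 + \left(3 - 175\right) 19\right) = 64 \left(-5 - 3268\right) = 64 \left(-3273\right) = -209472$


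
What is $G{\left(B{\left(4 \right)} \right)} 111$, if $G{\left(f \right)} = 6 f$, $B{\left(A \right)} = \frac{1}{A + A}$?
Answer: $\frac{333}{4} \approx 83.25$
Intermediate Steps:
$B{\left(A \right)} = \frac{1}{2 A}$
$G{\left(B{\left(4 \right)} \right)} 111 = 6 \frac{1}{2 \cdot 4} \cdot 111 = 6 \cdot \frac{1}{2} \cdot \frac{1}{4} \cdot 111 = 6 \cdot \frac{1}{8} \cdot 111 = \frac{3}{4} \cdot 111 = \frac{333}{4}$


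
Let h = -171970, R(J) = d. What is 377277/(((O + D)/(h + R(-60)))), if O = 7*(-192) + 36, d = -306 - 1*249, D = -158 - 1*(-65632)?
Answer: -65089714425/64166 ≈ -1.0144e+6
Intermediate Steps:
D = 65474 (D = -158 + 65632 = 65474)
d = -555 (d = -306 - 249 = -555)
R(J) = -555
O = -1308 (O = -1344 + 36 = -1308)
377277/(((O + D)/(h + R(-60)))) = 377277/(((-1308 + 65474)/(-171970 - 555))) = 377277/((64166/(-172525))) = 377277/((64166*(-1/172525))) = 377277/(-64166/172525) = 377277*(-172525/64166) = -65089714425/64166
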